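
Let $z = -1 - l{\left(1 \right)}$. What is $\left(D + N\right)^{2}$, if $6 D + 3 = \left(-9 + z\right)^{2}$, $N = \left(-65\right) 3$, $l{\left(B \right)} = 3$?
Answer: $\frac{252004}{9} \approx 28000.0$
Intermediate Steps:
$z = -4$ ($z = -1 - 3 = -4$)
$N = -195$
$D = \frac{83}{3}$ ($D = - \frac{1}{2} + \frac{\left(-9 - 4\right)^{2}}{6} = - \frac{1}{2} + \frac{\left(-13\right)^{2}}{6} = - \frac{1}{2} + \frac{1}{6} \cdot 169 = - \frac{1}{2} + \frac{169}{6} = \frac{83}{3} \approx 27.667$)
$\left(D + N\right)^{2} = \left(\frac{83}{3} - 195\right)^{2} = \left(- \frac{502}{3}\right)^{2} = \frac{252004}{9}$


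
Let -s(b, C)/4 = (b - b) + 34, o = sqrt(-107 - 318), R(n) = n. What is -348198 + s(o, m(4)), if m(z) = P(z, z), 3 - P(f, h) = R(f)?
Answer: -348334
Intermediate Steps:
P(f, h) = 3 - f
o = 5*I*sqrt(17) (o = sqrt(-425) = 5*I*sqrt(17) ≈ 20.616*I)
m(z) = 3 - z
s(b, C) = -136 (s(b, C) = -4*((b - b) + 34) = -4*(0 + 34) = -4*34 = -136)
-348198 + s(o, m(4)) = -348198 - 136 = -348334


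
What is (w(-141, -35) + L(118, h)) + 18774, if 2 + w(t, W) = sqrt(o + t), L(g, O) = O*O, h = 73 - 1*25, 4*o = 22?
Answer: 21076 + I*sqrt(542)/2 ≈ 21076.0 + 11.64*I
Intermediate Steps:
o = 11/2 (o = (1/4)*22 = 11/2 ≈ 5.5000)
h = 48 (h = 73 - 25 = 48)
L(g, O) = O**2
w(t, W) = -2 + sqrt(11/2 + t)
(w(-141, -35) + L(118, h)) + 18774 = ((-2 + sqrt(22 + 4*(-141))/2) + 48**2) + 18774 = ((-2 + sqrt(22 - 564)/2) + 2304) + 18774 = ((-2 + sqrt(-542)/2) + 2304) + 18774 = ((-2 + (I*sqrt(542))/2) + 2304) + 18774 = ((-2 + I*sqrt(542)/2) + 2304) + 18774 = (2302 + I*sqrt(542)/2) + 18774 = 21076 + I*sqrt(542)/2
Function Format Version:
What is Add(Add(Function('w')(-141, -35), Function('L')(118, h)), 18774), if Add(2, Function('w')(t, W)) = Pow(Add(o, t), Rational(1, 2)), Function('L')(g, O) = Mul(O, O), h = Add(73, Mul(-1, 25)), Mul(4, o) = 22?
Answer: Add(21076, Mul(Rational(1, 2), I, Pow(542, Rational(1, 2)))) ≈ Add(21076., Mul(11.640, I))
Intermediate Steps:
o = Rational(11, 2) (o = Mul(Rational(1, 4), 22) = Rational(11, 2) ≈ 5.5000)
h = 48 (h = Add(73, -25) = 48)
Function('L')(g, O) = Pow(O, 2)
Function('w')(t, W) = Add(-2, Pow(Add(Rational(11, 2), t), Rational(1, 2)))
Add(Add(Function('w')(-141, -35), Function('L')(118, h)), 18774) = Add(Add(Add(-2, Mul(Rational(1, 2), Pow(Add(22, Mul(4, -141)), Rational(1, 2)))), Pow(48, 2)), 18774) = Add(Add(Add(-2, Mul(Rational(1, 2), Pow(Add(22, -564), Rational(1, 2)))), 2304), 18774) = Add(Add(Add(-2, Mul(Rational(1, 2), Pow(-542, Rational(1, 2)))), 2304), 18774) = Add(Add(Add(-2, Mul(Rational(1, 2), Mul(I, Pow(542, Rational(1, 2))))), 2304), 18774) = Add(Add(Add(-2, Mul(Rational(1, 2), I, Pow(542, Rational(1, 2)))), 2304), 18774) = Add(Add(2302, Mul(Rational(1, 2), I, Pow(542, Rational(1, 2)))), 18774) = Add(21076, Mul(Rational(1, 2), I, Pow(542, Rational(1, 2))))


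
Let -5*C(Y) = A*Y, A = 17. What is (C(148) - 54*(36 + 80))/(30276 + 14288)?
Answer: -8459/55705 ≈ -0.15185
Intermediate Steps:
C(Y) = -17*Y/5
(C(148) - 54*(36 + 80))/(30276 + 14288) = (-17/5*148 - 54*(36 + 80))/(30276 + 14288) = (-2516/5 - 54*116)/44564 = (-2516/5 - 6264)*(1/44564) = -33836/5*1/44564 = -8459/55705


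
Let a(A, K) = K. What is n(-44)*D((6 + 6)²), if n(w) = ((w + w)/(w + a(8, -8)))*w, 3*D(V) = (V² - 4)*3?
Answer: -20068576/13 ≈ -1.5437e+6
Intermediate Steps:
D(V) = -4 + V² (D(V) = ((V² - 4)*3)/3 = ((-4 + V²)*3)/3 = (-12 + 3*V²)/3 = -4 + V²)
n(w) = 2*w²/(-8 + w) (n(w) = ((w + w)/(w - 8))*w = ((2*w)/(-8 + w))*w = (2*w/(-8 + w))*w = 2*w²/(-8 + w))
n(-44)*D((6 + 6)²) = (2*(-44)²/(-8 - 44))*(-4 + ((6 + 6)²)²) = (2*1936/(-52))*(-4 + (12²)²) = (2*1936*(-1/52))*(-4 + 144²) = -968*(-4 + 20736)/13 = -968/13*20732 = -20068576/13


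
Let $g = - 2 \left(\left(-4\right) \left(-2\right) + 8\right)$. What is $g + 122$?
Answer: $90$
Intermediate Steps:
$g = -32$ ($g = - 2 \left(8 + 8\right) = \left(-2\right) 16 = -32$)
$g + 122 = -32 + 122 = 90$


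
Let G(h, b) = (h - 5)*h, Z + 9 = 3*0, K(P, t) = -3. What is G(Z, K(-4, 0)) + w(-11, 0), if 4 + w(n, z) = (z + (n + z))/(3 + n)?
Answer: 987/8 ≈ 123.38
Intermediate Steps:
w(n, z) = -4 + (n + 2*z)/(3 + n) (w(n, z) = -4 + (z + (n + z))/(3 + n) = -4 + (n + 2*z)/(3 + n))
Z = -9 (Z = -9 + 3*0 = -9 + 0 = -9)
G(h, b) = h*(-5 + h) (G(h, b) = (-5 + h)*h = h*(-5 + h))
G(Z, K(-4, 0)) + w(-11, 0) = -9*(-5 - 9) + (-12 - 3*(-11) + 2*0)/(3 - 11) = -9*(-14) + (-12 + 33 + 0)/(-8) = 126 - ⅛*21 = 126 - 21/8 = 987/8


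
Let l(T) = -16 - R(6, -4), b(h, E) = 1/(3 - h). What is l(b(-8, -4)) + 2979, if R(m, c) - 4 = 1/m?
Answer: 17753/6 ≈ 2958.8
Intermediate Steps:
R(m, c) = 4 + 1/m
l(T) = -121/6 (l(T) = -16 - (4 + 1/6) = -16 - (4 + ⅙) = -16 - 1*25/6 = -16 - 25/6 = -121/6)
l(b(-8, -4)) + 2979 = -121/6 + 2979 = 17753/6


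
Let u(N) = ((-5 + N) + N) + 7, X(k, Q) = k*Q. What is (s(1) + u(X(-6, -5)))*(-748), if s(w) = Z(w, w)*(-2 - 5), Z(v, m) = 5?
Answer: -20196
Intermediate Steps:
X(k, Q) = Q*k
u(N) = 2 + 2*N (u(N) = (-5 + 2*N) + 7 = 2 + 2*N)
s(w) = -35 (s(w) = 5*(-2 - 5) = 5*(-7) = -35)
(s(1) + u(X(-6, -5)))*(-748) = (-35 + (2 + 2*(-5*(-6))))*(-748) = (-35 + (2 + 2*30))*(-748) = (-35 + (2 + 60))*(-748) = (-35 + 62)*(-748) = 27*(-748) = -20196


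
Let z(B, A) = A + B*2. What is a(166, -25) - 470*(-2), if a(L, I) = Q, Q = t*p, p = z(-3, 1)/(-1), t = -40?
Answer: 740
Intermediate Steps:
z(B, A) = A + 2*B
p = 5 (p = (1 + 2*(-3))/(-1) = (1 - 6)*(-1) = -5*(-1) = 5)
Q = -200 (Q = -40*5 = -200)
a(L, I) = -200
a(166, -25) - 470*(-2) = -200 - 470*(-2) = -200 + 940 = 740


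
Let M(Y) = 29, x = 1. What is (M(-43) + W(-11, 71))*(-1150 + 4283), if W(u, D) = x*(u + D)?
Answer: 278837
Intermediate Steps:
W(u, D) = D + u (W(u, D) = 1*(u + D) = 1*(D + u) = D + u)
(M(-43) + W(-11, 71))*(-1150 + 4283) = (29 + (71 - 11))*(-1150 + 4283) = (29 + 60)*3133 = 89*3133 = 278837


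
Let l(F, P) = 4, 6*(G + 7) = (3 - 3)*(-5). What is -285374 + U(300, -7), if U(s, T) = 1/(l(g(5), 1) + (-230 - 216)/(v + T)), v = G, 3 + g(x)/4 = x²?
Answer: -71628867/251 ≈ -2.8537e+5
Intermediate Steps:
g(x) = -12 + 4*x²
G = -7 (G = -7 + ((3 - 3)*(-5))/6 = -7 + (0*(-5))/6 = -7 + (⅙)*0 = -7 + 0 = -7)
v = -7
U(s, T) = 1/(4 - 446/(-7 + T)) (U(s, T) = 1/(4 + (-230 - 216)/(-7 + T)) = 1/(4 - 446/(-7 + T)))
-285374 + U(300, -7) = -285374 + (-7 - 7)/(2*(-237 + 2*(-7))) = -285374 + (½)*(-14)/(-237 - 14) = -285374 + (½)*(-14)/(-251) = -285374 + (½)*(-1/251)*(-14) = -285374 + 7/251 = -71628867/251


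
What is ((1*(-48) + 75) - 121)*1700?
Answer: -159800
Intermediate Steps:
((1*(-48) + 75) - 121)*1700 = ((-48 + 75) - 121)*1700 = (27 - 121)*1700 = -94*1700 = -159800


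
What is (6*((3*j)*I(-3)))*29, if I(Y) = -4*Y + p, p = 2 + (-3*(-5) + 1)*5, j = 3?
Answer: 147204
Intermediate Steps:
p = 82 (p = 2 + (15 + 1)*5 = 2 + 16*5 = 2 + 80 = 82)
I(Y) = 82 - 4*Y (I(Y) = -4*Y + 82 = 82 - 4*Y)
(6*((3*j)*I(-3)))*29 = (6*((3*3)*(82 - 4*(-3))))*29 = (6*(9*(82 + 12)))*29 = (6*(9*94))*29 = (6*846)*29 = 5076*29 = 147204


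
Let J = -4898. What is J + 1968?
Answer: -2930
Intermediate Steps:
J + 1968 = -4898 + 1968 = -2930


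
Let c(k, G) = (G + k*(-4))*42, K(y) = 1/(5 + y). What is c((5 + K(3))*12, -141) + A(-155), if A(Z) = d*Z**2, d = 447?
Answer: 10722921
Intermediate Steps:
c(k, G) = -168*k + 42*G (c(k, G) = (G - 4*k)*42 = -168*k + 42*G)
A(Z) = 447*Z**2
c((5 + K(3))*12, -141) + A(-155) = (-168*(5 + 1/(5 + 3))*12 + 42*(-141)) + 447*(-155)**2 = (-168*(5 + 1/8)*12 - 5922) + 447*24025 = (-168*(5 + 1/8)*12 - 5922) + 10739175 = (-861*12 - 5922) + 10739175 = (-168*123/2 - 5922) + 10739175 = (-10332 - 5922) + 10739175 = -16254 + 10739175 = 10722921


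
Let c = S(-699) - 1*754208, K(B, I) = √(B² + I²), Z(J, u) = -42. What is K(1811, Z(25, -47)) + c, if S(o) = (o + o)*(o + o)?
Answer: 1200196 + √3281485 ≈ 1.2020e+6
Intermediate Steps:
S(o) = 4*o² (S(o) = (2*o)*(2*o) = 4*o²)
c = 1200196 (c = 4*(-699)² - 1*754208 = 4*488601 - 754208 = 1954404 - 754208 = 1200196)
K(1811, Z(25, -47)) + c = √(1811² + (-42)²) + 1200196 = √(3279721 + 1764) + 1200196 = √3281485 + 1200196 = 1200196 + √3281485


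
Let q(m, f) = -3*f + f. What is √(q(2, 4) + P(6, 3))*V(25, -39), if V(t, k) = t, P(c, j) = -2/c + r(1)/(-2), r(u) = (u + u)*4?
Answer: 25*I*√111/3 ≈ 87.797*I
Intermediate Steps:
q(m, f) = -2*f
r(u) = 8*u (r(u) = (2*u)*4 = 8*u)
P(c, j) = -4 - 2/c (P(c, j) = -2/c + (8*1)/(-2) = -2/c + 8*(-½) = -2/c - 4 = -4 - 2/c)
√(q(2, 4) + P(6, 3))*V(25, -39) = √(-2*4 + (-4 - 2/6))*25 = √(-8 + (-4 - 2*⅙))*25 = √(-8 + (-4 - ⅓))*25 = √(-8 - 13/3)*25 = √(-37/3)*25 = (I*√111/3)*25 = 25*I*√111/3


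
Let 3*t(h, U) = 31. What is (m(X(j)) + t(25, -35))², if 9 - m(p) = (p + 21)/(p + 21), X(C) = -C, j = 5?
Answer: 3025/9 ≈ 336.11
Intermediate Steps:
t(h, U) = 31/3 (t(h, U) = (⅓)*31 = 31/3)
m(p) = 8 (m(p) = 9 - (p + 21)/(p + 21) = 9 - (21 + p)/(21 + p) = 9 - 1*1 = 9 - 1 = 8)
(m(X(j)) + t(25, -35))² = (8 + 31/3)² = (55/3)² = 3025/9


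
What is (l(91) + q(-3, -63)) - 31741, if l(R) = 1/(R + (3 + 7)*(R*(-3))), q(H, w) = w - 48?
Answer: -84057429/2639 ≈ -31852.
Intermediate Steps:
q(H, w) = -48 + w
l(R) = -1/(29*R) (l(R) = 1/(R + 10*(-3*R)) = 1/(R - 30*R) = 1/(-29*R) = -1/(29*R))
(l(91) + q(-3, -63)) - 31741 = (-1/29/91 + (-48 - 63)) - 31741 = (-1/29*1/91 - 111) - 31741 = (-1/2639 - 111) - 31741 = -292930/2639 - 31741 = -84057429/2639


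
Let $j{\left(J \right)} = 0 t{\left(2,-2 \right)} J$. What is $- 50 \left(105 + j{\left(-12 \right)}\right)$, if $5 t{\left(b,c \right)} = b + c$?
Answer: $-5250$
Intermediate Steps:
$t{\left(b,c \right)} = \frac{b}{5} + \frac{c}{5}$ ($t{\left(b,c \right)} = \frac{b + c}{5} = \frac{b}{5} + \frac{c}{5}$)
$j{\left(J \right)} = 0$ ($j{\left(J \right)} = 0 \left(\frac{1}{5} \cdot 2 + \frac{1}{5} \left(-2\right)\right) J = 0 \left(\frac{2}{5} - \frac{2}{5}\right) J = 0 \cdot 0 J = 0 J = 0$)
$- 50 \left(105 + j{\left(-12 \right)}\right) = - 50 \left(105 + 0\right) = \left(-50\right) 105 = -5250$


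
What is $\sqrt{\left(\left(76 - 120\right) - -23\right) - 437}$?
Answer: $i \sqrt{458} \approx 21.401 i$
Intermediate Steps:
$\sqrt{\left(\left(76 - 120\right) - -23\right) - 437} = \sqrt{\left(\left(76 - 120\right) + 23\right) - 437} = \sqrt{\left(-44 + 23\right) - 437} = \sqrt{-21 - 437} = \sqrt{-458} = i \sqrt{458}$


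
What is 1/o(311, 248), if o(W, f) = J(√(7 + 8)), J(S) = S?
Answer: √15/15 ≈ 0.25820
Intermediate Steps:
o(W, f) = √15 (o(W, f) = √(7 + 8) = √15)
1/o(311, 248) = 1/(√15) = √15/15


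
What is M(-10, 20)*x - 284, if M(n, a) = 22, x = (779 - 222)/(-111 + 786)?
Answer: -179446/675 ≈ -265.85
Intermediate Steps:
x = 557/675 ≈ 0.82518
M(-10, 20)*x - 284 = 22*(557/675) - 284 = 12254/675 - 284 = -179446/675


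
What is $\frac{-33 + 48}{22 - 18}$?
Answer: $\frac{15}{4} \approx 3.75$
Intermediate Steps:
$\frac{-33 + 48}{22 - 18} = \frac{15}{4}$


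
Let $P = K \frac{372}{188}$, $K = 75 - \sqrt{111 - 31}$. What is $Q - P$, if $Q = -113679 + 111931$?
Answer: $- \frac{89131}{47} + \frac{372 \sqrt{5}}{47} \approx -1878.7$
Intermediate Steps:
$Q = -1748$
$K = 75 - 4 \sqrt{5}$ ($K = 75 - \sqrt{80} = 75 - 4 \sqrt{5} \approx 66.056$)
$P = \frac{6975}{47} - \frac{372 \sqrt{5}}{47}$ ($P = \left(75 - 4 \sqrt{5}\right) \frac{372}{188} = \left(75 - 4 \sqrt{5}\right) 372 \cdot \frac{1}{188} = \left(75 - 4 \sqrt{5}\right) \frac{93}{47} = \frac{6975}{47} - \frac{372 \sqrt{5}}{47} \approx 130.71$)
$Q - P = -1748 - \left(\frac{6975}{47} - \frac{372 \sqrt{5}}{47}\right) = - \frac{89131}{47} + \frac{372 \sqrt{5}}{47}$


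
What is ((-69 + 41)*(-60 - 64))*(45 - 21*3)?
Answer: -62496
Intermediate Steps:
((-69 + 41)*(-60 - 64))*(45 - 21*3) = (-28*(-124))*(45 - 63) = 3472*(-18) = -62496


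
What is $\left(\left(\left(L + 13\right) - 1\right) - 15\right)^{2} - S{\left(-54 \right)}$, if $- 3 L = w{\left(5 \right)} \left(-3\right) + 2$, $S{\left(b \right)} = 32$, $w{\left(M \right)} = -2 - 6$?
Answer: $\frac{937}{9} \approx 104.11$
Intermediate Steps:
$w{\left(M \right)} = -8$ ($w{\left(M \right)} = -2 - 6 = -8$)
$L = - \frac{26}{3}$ ($L = - \frac{\left(-8\right) \left(-3\right) + 2}{3} = - \frac{24 + 2}{3} = \left(- \frac{1}{3}\right) 26 = - \frac{26}{3} \approx -8.6667$)
$\left(\left(\left(L + 13\right) - 1\right) - 15\right)^{2} - S{\left(-54 \right)} = \left(\left(\left(- \frac{26}{3} + 13\right) - 1\right) - 15\right)^{2} - 32 = \left(\left(\frac{13}{3} - 1\right) - 15\right)^{2} - 32 = \left(\frac{10}{3} - 15\right)^{2} - 32 = \left(- \frac{35}{3}\right)^{2} - 32 = \frac{1225}{9} - 32 = \frac{937}{9}$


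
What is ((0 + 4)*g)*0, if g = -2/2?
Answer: 0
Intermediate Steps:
g = -1 (g = -2*½ = -1)
((0 + 4)*g)*0 = ((0 + 4)*(-1))*0 = (4*(-1))*0 = -4*0 = 0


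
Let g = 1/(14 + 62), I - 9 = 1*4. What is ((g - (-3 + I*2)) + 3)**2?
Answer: 2307361/5776 ≈ 399.47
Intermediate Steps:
I = 13 (I = 9 + 1*4 = 9 + 4 = 13)
g = 1/76 ≈ 0.013158
((g - (-3 + I*2)) + 3)**2 = ((1/76 - (-3 + 13*2)) + 3)**2 = ((1/76 - (-3 + 26)) + 3)**2 = ((1/76 - 1*23) + 3)**2 = ((1/76 - 23) + 3)**2 = (-1747/76 + 3)**2 = (-1519/76)**2 = 2307361/5776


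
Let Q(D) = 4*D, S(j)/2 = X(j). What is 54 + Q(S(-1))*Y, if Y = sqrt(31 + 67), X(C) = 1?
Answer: 54 + 56*sqrt(2) ≈ 133.20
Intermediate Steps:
S(j) = 2 (S(j) = 2*1 = 2)
Y = 7*sqrt(2) (Y = sqrt(98) = 7*sqrt(2) ≈ 9.8995)
54 + Q(S(-1))*Y = 54 + (4*2)*(7*sqrt(2)) = 54 + 8*(7*sqrt(2)) = 54 + 56*sqrt(2)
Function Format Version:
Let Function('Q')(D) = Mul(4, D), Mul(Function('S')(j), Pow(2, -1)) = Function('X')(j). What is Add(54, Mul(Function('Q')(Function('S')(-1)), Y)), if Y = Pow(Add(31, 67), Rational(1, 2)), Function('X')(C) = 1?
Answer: Add(54, Mul(56, Pow(2, Rational(1, 2)))) ≈ 133.20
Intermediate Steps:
Function('S')(j) = 2 (Function('S')(j) = Mul(2, 1) = 2)
Y = Mul(7, Pow(2, Rational(1, 2))) (Y = Pow(98, Rational(1, 2)) = Mul(7, Pow(2, Rational(1, 2))) ≈ 9.8995)
Add(54, Mul(Function('Q')(Function('S')(-1)), Y)) = Add(54, Mul(Mul(4, 2), Mul(7, Pow(2, Rational(1, 2))))) = Add(54, Mul(8, Mul(7, Pow(2, Rational(1, 2))))) = Add(54, Mul(56, Pow(2, Rational(1, 2))))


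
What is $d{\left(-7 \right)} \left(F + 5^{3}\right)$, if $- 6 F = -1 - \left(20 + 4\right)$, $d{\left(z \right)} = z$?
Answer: $- \frac{5425}{6} \approx -904.17$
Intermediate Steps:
$F = \frac{25}{6}$ ($F = - \frac{-1 - \left(20 + 4\right)}{6} = - \frac{-1 - 24}{6} = \left(- \frac{1}{6}\right) \left(-25\right) = \frac{25}{6} \approx 4.1667$)
$d{\left(-7 \right)} \left(F + 5^{3}\right) = - 7 \left(\frac{25}{6} + 5^{3}\right) = - 7 \left(\frac{25}{6} + 125\right) = \left(-7\right) \frac{775}{6} = - \frac{5425}{6}$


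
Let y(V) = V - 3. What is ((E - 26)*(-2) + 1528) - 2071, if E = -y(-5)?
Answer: -507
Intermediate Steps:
y(V) = -3 + V
E = 8 (E = -(-3 - 5) = -1*(-8) = 8)
((E - 26)*(-2) + 1528) - 2071 = ((8 - 26)*(-2) + 1528) - 2071 = (-18*(-2) + 1528) - 2071 = (36 + 1528) - 2071 = 1564 - 2071 = -507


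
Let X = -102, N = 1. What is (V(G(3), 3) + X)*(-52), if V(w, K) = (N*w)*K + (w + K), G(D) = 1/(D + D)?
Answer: 15340/3 ≈ 5113.3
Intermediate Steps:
G(D) = 1/(2*D)
V(w, K) = K + w + K*w (V(w, K) = (1*w)*K + (w + K) = w*K + (K + w) = K*w + (K + w) = K + w + K*w)
(V(G(3), 3) + X)*(-52) = ((3 + (½)/3 + 3*((½)/3)) - 102)*(-52) = ((3 + (½)*(⅓) + 3*((½)*(⅓))) - 102)*(-52) = ((3 + ⅙ + 3*(⅙)) - 102)*(-52) = ((3 + ⅙ + ½) - 102)*(-52) = (11/3 - 102)*(-52) = -295/3*(-52) = 15340/3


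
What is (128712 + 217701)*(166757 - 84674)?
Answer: 28434618279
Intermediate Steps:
(128712 + 217701)*(166757 - 84674) = 346413*82083 = 28434618279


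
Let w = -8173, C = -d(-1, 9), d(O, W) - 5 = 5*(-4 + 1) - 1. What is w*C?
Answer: -89903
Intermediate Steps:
d(O, W) = -11 (d(O, W) = 5 + (5*(-4 + 1) - 1) = 5 + (5*(-3) - 1) = 5 + (-15 - 1) = 5 - 16 = -11)
C = 11 (C = -1*(-11) = 11)
w*C = -8173*11 = -89903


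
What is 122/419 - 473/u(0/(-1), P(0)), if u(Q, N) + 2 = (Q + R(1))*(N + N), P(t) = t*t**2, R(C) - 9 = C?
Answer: 198431/838 ≈ 236.79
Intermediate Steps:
R(C) = 9 + C
P(t) = t**3
u(Q, N) = -2 + 2*N*(10 + Q) (u(Q, N) = -2 + (Q + (9 + 1))*(N + N) = -2 + (Q + 10)*(2*N) = -2 + (10 + Q)*(2*N) = -2 + 2*N*(10 + Q))
122/419 - 473/u(0/(-1), P(0)) = 122/419 - 473/(-2 + 20*0**3 + 2*0**3*(0/(-1))) = 122*(1/419) - 473/(-2 + 20*0 + 2*0*(0*(-1))) = 122/419 - 473/(-2 + 0 + 2*0*0) = 122/419 - 473/(-2 + 0 + 0) = 122/419 - 473/(-2) = 122/419 - 473*(-1/2) = 122/419 + 473/2 = 198431/838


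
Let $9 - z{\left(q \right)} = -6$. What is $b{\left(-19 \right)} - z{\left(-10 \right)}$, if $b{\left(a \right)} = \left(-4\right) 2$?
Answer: $-23$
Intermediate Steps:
$b{\left(a \right)} = -8$
$z{\left(q \right)} = 15$ ($z{\left(q \right)} = 9 - -6 = 9 + 6 = 15$)
$b{\left(-19 \right)} - z{\left(-10 \right)} = -8 - 15 = -23$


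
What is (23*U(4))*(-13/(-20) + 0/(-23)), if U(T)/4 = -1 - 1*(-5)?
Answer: 1196/5 ≈ 239.20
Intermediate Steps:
U(T) = 16 (U(T) = 4*(-1 - 1*(-5)) = 4*(-1 + 5) = 4*4 = 16)
(23*U(4))*(-13/(-20) + 0/(-23)) = (23*16)*(-13/(-20) + 0/(-23)) = 368*(-13*(-1/20) + 0*(-1/23)) = 368*(13/20 + 0) = 368*(13/20) = 1196/5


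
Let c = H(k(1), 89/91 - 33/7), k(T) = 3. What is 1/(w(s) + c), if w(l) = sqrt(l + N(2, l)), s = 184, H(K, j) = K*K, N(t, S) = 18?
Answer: -9/121 + sqrt(202)/121 ≈ 0.043080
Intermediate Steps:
H(K, j) = K**2
w(l) = sqrt(18 + l) (w(l) = sqrt(l + 18) = sqrt(18 + l))
c = 9 (c = 3**2 = 9)
1/(w(s) + c) = 1/(sqrt(18 + 184) + 9) = 1/(sqrt(202) + 9) = 1/(9 + sqrt(202))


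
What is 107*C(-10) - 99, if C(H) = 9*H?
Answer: -9729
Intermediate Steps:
107*C(-10) - 99 = 107*(9*(-10)) - 99 = 107*(-90) - 99 = -9630 - 99 = -9729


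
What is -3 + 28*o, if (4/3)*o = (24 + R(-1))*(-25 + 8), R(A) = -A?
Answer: -8928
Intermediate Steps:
o = -1275/4 (o = 3*((24 - 1*(-1))*(-25 + 8))/4 = 3*((24 + 1)*(-17))/4 = 3*(25*(-17))/4 = (3/4)*(-425) = -1275/4 ≈ -318.75)
-3 + 28*o = -3 + 28*(-1275/4) = -3 - 8925 = -8928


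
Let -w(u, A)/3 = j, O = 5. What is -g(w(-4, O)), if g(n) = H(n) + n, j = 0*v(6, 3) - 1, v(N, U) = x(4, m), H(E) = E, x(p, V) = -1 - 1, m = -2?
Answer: -6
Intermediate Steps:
x(p, V) = -2
v(N, U) = -2
j = -1 (j = 0*(-2) - 1 = 0 - 1 = -1)
w(u, A) = 3 (w(u, A) = -3*(-1) = 3)
g(n) = 2*n (g(n) = n + n = 2*n)
-g(w(-4, O)) = -2*3 = -1*6 = -6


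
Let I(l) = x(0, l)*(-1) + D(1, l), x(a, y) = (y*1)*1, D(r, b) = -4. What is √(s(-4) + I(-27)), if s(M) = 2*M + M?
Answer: √11 ≈ 3.3166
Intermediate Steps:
x(a, y) = y (x(a, y) = y*1 = y)
s(M) = 3*M
I(l) = -4 - l (I(l) = l*(-1) - 4 = -l - 4 = -4 - l)
√(s(-4) + I(-27)) = √(3*(-4) + (-4 - 1*(-27))) = √(-12 + (-4 + 27)) = √(-12 + 23) = √11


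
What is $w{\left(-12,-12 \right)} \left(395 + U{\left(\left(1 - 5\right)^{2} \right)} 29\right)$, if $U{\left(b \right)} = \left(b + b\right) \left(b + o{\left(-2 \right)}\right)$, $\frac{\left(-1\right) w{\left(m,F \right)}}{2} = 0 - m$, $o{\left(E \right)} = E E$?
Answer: $-454920$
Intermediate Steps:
$o{\left(E \right)} = E^{2}$
$w{\left(m,F \right)} = 2 m$ ($w{\left(m,F \right)} = - 2 \left(0 - m\right) = - 2 \left(- m\right) = 2 m$)
$U{\left(b \right)} = 2 b \left(4 + b\right)$ ($U{\left(b \right)} = \left(b + b\right) \left(b + \left(-2\right)^{2}\right) = 2 b \left(b + 4\right) = 2 b \left(4 + b\right)$)
$w{\left(-12,-12 \right)} \left(395 + U{\left(\left(1 - 5\right)^{2} \right)} 29\right) = 2 \left(-12\right) \left(395 + 2 \left(1 - 5\right)^{2} \left(4 + \left(1 - 5\right)^{2}\right) 29\right) = - 24 \left(395 + 2 \left(-4\right)^{2} \left(4 + \left(-4\right)^{2}\right) 29\right) = - 24 \left(395 + 2 \cdot 16 \left(4 + 16\right) 29\right) = - 24 \left(395 + 2 \cdot 16 \cdot 20 \cdot 29\right) = - 24 \left(395 + 640 \cdot 29\right) = - 24 \left(395 + 18560\right) = \left(-24\right) 18955 = -454920$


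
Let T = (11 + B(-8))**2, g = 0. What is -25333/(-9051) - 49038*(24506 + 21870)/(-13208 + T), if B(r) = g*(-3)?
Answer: 2940570232237/16921491 ≈ 1.7378e+5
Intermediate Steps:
B(r) = 0 (B(r) = 0*(-3) = 0)
T = 121 (T = (11 + 0)**2 = 11**2 = 121)
-25333/(-9051) - 49038*(24506 + 21870)/(-13208 + T) = -25333/(-9051) - 49038*(24506 + 21870)/(-13208 + 121) = -25333*(-1/9051) - 49038/((-13087/46376)) = 3619/1293 - 49038/((-13087*1/46376)) = 3619/1293 - 49038/(-13087/46376) = 3619/1293 - 49038*(-46376/13087) = 3619/1293 + 2274186288/13087 = 2940570232237/16921491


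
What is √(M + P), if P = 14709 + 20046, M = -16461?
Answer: √18294 ≈ 135.26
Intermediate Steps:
P = 34755
√(M + P) = √(-16461 + 34755) = √18294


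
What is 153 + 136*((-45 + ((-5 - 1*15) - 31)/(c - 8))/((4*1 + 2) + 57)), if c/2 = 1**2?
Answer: 4675/63 ≈ 74.206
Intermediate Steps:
c = 2 (c = 2*1**2 = 2*1 = 2)
153 + 136*((-45 + ((-5 - 1*15) - 31)/(c - 8))/((4*1 + 2) + 57)) = 153 + 136*((-45 + ((-5 - 1*15) - 31)/(2 - 8))/((4*1 + 2) + 57)) = 153 + 136*((-45 + ((-5 - 15) - 31)/(-6))/((4 + 2) + 57)) = 153 + 136*((-45 + (-20 - 31)*(-1/6))/(6 + 57)) = 153 + 136*((-45 - 51*(-1/6))/63) = 153 + 136*((-45 + 17/2)*(1/63)) = 153 + 136*(-73/2*1/63) = 153 + 136*(-73/126) = 153 - 4964/63 = 4675/63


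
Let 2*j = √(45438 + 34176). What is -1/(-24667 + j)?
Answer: 49334/1216881971 + 3*√8846/1216881971 ≈ 4.0773e-5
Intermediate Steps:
j = 3*√8846/2 (j = √(45438 + 34176)/2 = √79614/2 = (3*√8846)/2 = 3*√8846/2 ≈ 141.08)
-1/(-24667 + j) = -1/(-24667 + 3*√8846/2)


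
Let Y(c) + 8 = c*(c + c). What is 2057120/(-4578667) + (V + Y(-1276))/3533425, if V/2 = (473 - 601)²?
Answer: 7791069337704/16178376444475 ≈ 0.48157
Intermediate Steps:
V = 32768 (V = 2*(473 - 601)² = 2*(-128)² = 2*16384 = 32768)
Y(c) = -8 + 2*c² (Y(c) = -8 + c*(c + c) = -8 + c*(2*c) = -8 + 2*c²)
2057120/(-4578667) + (V + Y(-1276))/3533425 = 2057120/(-4578667) + (32768 + (-8 + 2*(-1276)²))/3533425 = 2057120*(-1/4578667) + (32768 + (-8 + 2*1628176))*(1/3533425) = -2057120/4578667 + (32768 + (-8 + 3256352))*(1/3533425) = -2057120/4578667 + (32768 + 3256344)*(1/3533425) = -2057120/4578667 + 3289112*(1/3533425) = -2057120/4578667 + 3289112/3533425 = 7791069337704/16178376444475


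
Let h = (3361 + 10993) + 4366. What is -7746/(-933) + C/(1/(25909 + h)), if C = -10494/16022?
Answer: -72805676491/2491421 ≈ -29223.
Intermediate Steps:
h = 18720 (h = 14354 + 4366 = 18720)
C = -5247/8011 (C = -10494*1/16022 = -5247/8011 ≈ -0.65497)
-7746/(-933) + C/(1/(25909 + h)) = -7746/(-933) - 5247/(8011*(1/(25909 + 18720))) = -7746*(-1/933) - 5247/(8011*(1/44629)) = 2582/311 - 5247/(8011*1/44629) = 2582/311 - 5247/8011*44629 = 2582/311 - 234168363/8011 = -72805676491/2491421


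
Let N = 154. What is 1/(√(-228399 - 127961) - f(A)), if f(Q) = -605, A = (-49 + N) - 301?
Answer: 121/144477 - 2*I*√89090/722385 ≈ 0.0008375 - 0.00082637*I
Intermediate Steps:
A = -196 (A = (-49 + 154) - 301 = 105 - 301 = -196)
1/(√(-228399 - 127961) - f(A)) = 1/(√(-228399 - 127961) - 1*(-605)) = 1/(√(-356360) + 605) = 1/(2*I*√89090 + 605) = 1/(605 + 2*I*√89090)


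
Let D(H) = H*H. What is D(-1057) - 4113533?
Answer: -2996284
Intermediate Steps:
D(H) = H**2
D(-1057) - 4113533 = (-1057)**2 - 4113533 = 1117249 - 4113533 = -2996284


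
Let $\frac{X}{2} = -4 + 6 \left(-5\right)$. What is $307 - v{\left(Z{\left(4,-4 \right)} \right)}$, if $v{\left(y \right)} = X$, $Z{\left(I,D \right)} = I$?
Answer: $375$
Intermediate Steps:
$X = -68$ ($X = 2 \left(-4 + 6 \left(-5\right)\right) = 2 \left(-4 - 30\right) = 2 \left(-34\right) = -68$)
$v{\left(y \right)} = -68$
$307 - v{\left(Z{\left(4,-4 \right)} \right)} = 307 - -68 = 307 + 68 = 375$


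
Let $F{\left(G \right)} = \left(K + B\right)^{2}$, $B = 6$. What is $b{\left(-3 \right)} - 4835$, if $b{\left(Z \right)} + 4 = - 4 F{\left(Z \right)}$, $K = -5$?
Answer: $-4843$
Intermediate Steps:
$F{\left(G \right)} = 1$ ($F{\left(G \right)} = \left(-5 + 6\right)^{2} = 1^{2} = 1$)
$b{\left(Z \right)} = -8$ ($b{\left(Z \right)} = -4 - 4 = -8$)
$b{\left(-3 \right)} - 4835 = -8 - 4835 = -4843$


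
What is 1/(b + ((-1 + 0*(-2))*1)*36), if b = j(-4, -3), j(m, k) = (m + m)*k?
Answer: -1/12 ≈ -0.083333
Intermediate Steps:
j(m, k) = 2*k*m (j(m, k) = (2*m)*k = 2*k*m)
b = 24 (b = 2*(-3)*(-4) = 24)
1/(b + ((-1 + 0*(-2))*1)*36) = 1/(24 + ((-1 + 0*(-2))*1)*36) = 1/(24 + ((-1 + 0)*1)*36) = 1/(24 - 1*1*36) = 1/(24 - 1*36) = 1/(24 - 36) = 1/(-12) = -1/12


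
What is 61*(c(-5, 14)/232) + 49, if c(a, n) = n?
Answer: 6111/116 ≈ 52.681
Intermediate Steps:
61*(c(-5, 14)/232) + 49 = 61*(14/232) + 49 = 61*(14*(1/232)) + 49 = 61*(7/116) + 49 = 427/116 + 49 = 6111/116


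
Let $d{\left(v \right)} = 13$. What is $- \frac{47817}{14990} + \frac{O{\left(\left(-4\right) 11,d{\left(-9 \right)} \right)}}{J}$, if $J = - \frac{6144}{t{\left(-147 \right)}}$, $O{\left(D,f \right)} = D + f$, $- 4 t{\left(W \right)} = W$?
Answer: $- \frac{184473527}{61399040} \approx -3.0045$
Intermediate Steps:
$t{\left(W \right)} = - \frac{W}{4}$
$J = - \frac{8192}{49}$ ($J = - \frac{6144}{\left(- \frac{1}{4}\right) \left(-147\right)} = - \frac{6144}{\frac{147}{4}} = \left(-6144\right) \frac{4}{147} = - \frac{8192}{49} \approx -167.18$)
$- \frac{47817}{14990} + \frac{O{\left(\left(-4\right) 11,d{\left(-9 \right)} \right)}}{J} = - \frac{47817}{14990} + \frac{\left(-4\right) 11 + 13}{- \frac{8192}{49}} = \left(-47817\right) \frac{1}{14990} + \left(-44 + 13\right) \left(- \frac{49}{8192}\right) = - \frac{47817}{14990} - - \frac{1519}{8192} = - \frac{47817}{14990} + \frac{1519}{8192} = - \frac{184473527}{61399040}$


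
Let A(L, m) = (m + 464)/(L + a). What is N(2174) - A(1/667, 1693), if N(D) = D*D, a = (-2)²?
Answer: 12612991925/2669 ≈ 4.7257e+6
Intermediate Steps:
a = 4
N(D) = D²
A(L, m) = (464 + m)/(4 + L) (A(L, m) = (m + 464)/(L + 4) = (464 + m)/(4 + L))
N(2174) - A(1/667, 1693) = 2174² - (464 + 1693)/(4 + 1/667) = 4726276 - 2157/(4 + 1/667) = 4726276 - 2157/2669/667 = 4726276 - 667*2157/2669 = 4726276 - 1*1438719/2669 = 4726276 - 1438719/2669 = 12612991925/2669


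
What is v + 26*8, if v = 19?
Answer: 227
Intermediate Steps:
v + 26*8 = 19 + 26*8 = 19 + 208 = 227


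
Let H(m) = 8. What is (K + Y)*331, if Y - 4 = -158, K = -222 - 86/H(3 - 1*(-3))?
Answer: -512057/4 ≈ -1.2801e+5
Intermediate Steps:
K = -931/4 (K = -222 - 86/8 = -222 - 86*⅛ = -222 - 43/4 = -931/4 ≈ -232.75)
Y = -154 (Y = 4 - 158 = -154)
(K + Y)*331 = (-931/4 - 154)*331 = -1547/4*331 = -512057/4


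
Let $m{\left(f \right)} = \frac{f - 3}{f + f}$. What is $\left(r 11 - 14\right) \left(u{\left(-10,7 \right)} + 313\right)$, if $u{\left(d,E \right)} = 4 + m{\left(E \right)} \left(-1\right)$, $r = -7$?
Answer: $-28821$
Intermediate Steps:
$m{\left(f \right)} = \frac{-3 + f}{2 f}$
$u{\left(d,E \right)} = 4 - \frac{-3 + E}{2 E}$ ($u{\left(d,E \right)} = 4 + \frac{-3 + E}{2 E} \left(-1\right) = 4 - \frac{-3 + E}{2 E}$)
$\left(r 11 - 14\right) \left(u{\left(-10,7 \right)} + 313\right) = \left(\left(-7\right) 11 - 14\right) \left(\frac{3 + 7 \cdot 7}{2 \cdot 7} + 313\right) = \left(-77 - 14\right) \left(\frac{1}{2} \cdot \frac{1}{7} \left(3 + 49\right) + 313\right) = - 91 \left(\frac{1}{2} \cdot \frac{1}{7} \cdot 52 + 313\right) = - 91 \left(\frac{26}{7} + 313\right) = \left(-91\right) \frac{2217}{7} = -28821$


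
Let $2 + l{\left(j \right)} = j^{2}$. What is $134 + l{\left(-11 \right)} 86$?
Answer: $10368$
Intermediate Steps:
$l{\left(j \right)} = -2 + j^{2}$
$134 + l{\left(-11 \right)} 86 = 134 + \left(-2 + \left(-11\right)^{2}\right) 86 = 134 + \left(-2 + 121\right) 86 = 134 + 119 \cdot 86 = 134 + 10234 = 10368$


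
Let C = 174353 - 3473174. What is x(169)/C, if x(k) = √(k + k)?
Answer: -13*√2/3298821 ≈ -5.5731e-6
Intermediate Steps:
C = -3298821
x(k) = √2*√k (x(k) = √(2*k) = √2*√k)
x(169)/C = (√2*√169)/(-3298821) = (√2*13)*(-1/3298821) = (13*√2)*(-1/3298821) = -13*√2/3298821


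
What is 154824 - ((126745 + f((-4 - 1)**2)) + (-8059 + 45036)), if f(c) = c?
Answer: -8923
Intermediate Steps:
154824 - ((126745 + f((-4 - 1)**2)) + (-8059 + 45036)) = 154824 - ((126745 + (-4 - 1)**2) + (-8059 + 45036)) = 154824 - ((126745 + (-5)**2) + 36977) = 154824 - ((126745 + 25) + 36977) = 154824 - (126770 + 36977) = 154824 - 1*163747 = 154824 - 163747 = -8923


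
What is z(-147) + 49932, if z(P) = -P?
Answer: 50079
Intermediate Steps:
z(-147) + 49932 = -1*(-147) + 49932 = 147 + 49932 = 50079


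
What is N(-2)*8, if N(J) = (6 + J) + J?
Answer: 16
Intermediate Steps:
N(J) = 6 + 2*J
N(-2)*8 = (6 + 2*(-2))*8 = (6 - 4)*8 = 2*8 = 16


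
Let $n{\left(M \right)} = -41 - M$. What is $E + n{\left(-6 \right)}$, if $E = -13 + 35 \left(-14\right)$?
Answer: $-538$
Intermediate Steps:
$E = -503$ ($E = -13 - 490 = -503$)
$E + n{\left(-6 \right)} = -503 - 35 = -538$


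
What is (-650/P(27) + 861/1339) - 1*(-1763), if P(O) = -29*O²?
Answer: 49925722388/28307799 ≈ 1763.7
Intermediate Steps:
(-650/P(27) + 861/1339) - 1*(-1763) = (-650/((-29*27²)) + 861/1339) - 1*(-1763) = (-650/((-29*729)) + 861*(1/1339)) + 1763 = (-650/(-21141) + 861/1339) + 1763 = (-650*(-1/21141) + 861/1339) + 1763 = (650/21141 + 861/1339) + 1763 = 19072751/28307799 + 1763 = 49925722388/28307799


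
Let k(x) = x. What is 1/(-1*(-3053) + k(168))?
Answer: 1/3221 ≈ 0.00031046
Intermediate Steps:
1/(-1*(-3053) + k(168)) = 1/(-1*(-3053) + 168) = 1/(3053 + 168) = 1/3221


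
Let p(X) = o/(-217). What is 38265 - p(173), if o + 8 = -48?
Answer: 1186207/31 ≈ 38265.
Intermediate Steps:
o = -56 (o = -8 - 48 = -56)
p(X) = 8/31 (p(X) = -56/(-217) = -56*(-1/217) = 8/31)
38265 - p(173) = 38265 - 1*8/31 = 38265 - 8/31 = 1186207/31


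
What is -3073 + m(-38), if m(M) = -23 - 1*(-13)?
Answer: -3083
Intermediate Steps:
m(M) = -10 (m(M) = -23 + 13 = -10)
-3073 + m(-38) = -3073 - 10 = -3083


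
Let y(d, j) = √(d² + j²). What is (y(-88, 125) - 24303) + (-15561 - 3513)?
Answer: -43377 + √23369 ≈ -43224.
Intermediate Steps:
(y(-88, 125) - 24303) + (-15561 - 3513) = (√((-88)² + 125²) - 24303) + (-15561 - 3513) = (√(7744 + 15625) - 24303) - 19074 = (√23369 - 24303) - 19074 = (-24303 + √23369) - 19074 = -43377 + √23369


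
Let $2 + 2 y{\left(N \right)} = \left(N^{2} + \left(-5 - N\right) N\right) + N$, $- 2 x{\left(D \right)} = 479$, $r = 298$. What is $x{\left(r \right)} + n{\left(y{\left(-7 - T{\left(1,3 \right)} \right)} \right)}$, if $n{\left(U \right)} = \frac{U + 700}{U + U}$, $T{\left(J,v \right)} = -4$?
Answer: $-169$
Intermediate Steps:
$x{\left(D \right)} = - \frac{479}{2}$ ($x{\left(D \right)} = \left(- \frac{1}{2}\right) 479 = - \frac{479}{2}$)
$y{\left(N \right)} = -1 + \frac{N}{2} + \frac{N^{2}}{2} + \frac{N \left(-5 - N\right)}{2}$ ($y{\left(N \right)} = -1 + \frac{\left(N^{2} + \left(-5 - N\right) N\right) + N}{2} = -1 + \frac{\left(N^{2} + N \left(-5 - N\right)\right) + N}{2} = -1 + \frac{N + N^{2} + N \left(-5 - N\right)}{2} = -1 + \left(\frac{N}{2} + \frac{N^{2}}{2} + \frac{N \left(-5 - N\right)}{2}\right) = -1 + \frac{N}{2} + \frac{N^{2}}{2} + \frac{N \left(-5 - N\right)}{2}$)
$n{\left(U \right)} = \frac{700 + U}{2 U}$
$x{\left(r \right)} + n{\left(y{\left(-7 - T{\left(1,3 \right)} \right)} \right)} = - \frac{479}{2} + \frac{700 - \left(1 + 2 \left(-7 - -4\right)\right)}{2 \left(-1 - 2 \left(-7 - -4\right)\right)} = - \frac{479}{2} + \frac{700 - \left(1 + 2 \left(-7 + 4\right)\right)}{2 \left(-1 - 2 \left(-7 + 4\right)\right)} = - \frac{479}{2} + \frac{700 - -5}{2 \left(-1 - -6\right)} = - \frac{479}{2} + \frac{700 + \left(-1 + 6\right)}{2 \left(-1 + 6\right)} = - \frac{479}{2} + \frac{700 + 5}{2 \cdot 5} = - \frac{479}{2} + \frac{1}{2} \cdot \frac{1}{5} \cdot 705 = - \frac{479}{2} + \frac{141}{2} = -169$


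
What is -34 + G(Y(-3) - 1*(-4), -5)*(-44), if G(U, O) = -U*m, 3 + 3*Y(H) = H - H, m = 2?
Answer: 230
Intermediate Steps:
Y(H) = -1 (Y(H) = -1 + (H - H)/3 = -1 + (⅓)*0 = -1 + 0 = -1)
G(U, O) = -2*U (G(U, O) = -U*2 = -2*U)
-34 + G(Y(-3) - 1*(-4), -5)*(-44) = -34 - 2*(-1 - 1*(-4))*(-44) = -34 - 2*(-1 + 4)*(-44) = -34 - 2*3*(-44) = -34 - 6*(-44) = -34 + 264 = 230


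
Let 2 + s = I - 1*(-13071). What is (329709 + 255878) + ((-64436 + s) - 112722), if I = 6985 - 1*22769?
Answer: 405714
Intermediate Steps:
I = -15784 (I = 6985 - 22769 = -15784)
s = -2715 (s = -2 + (-15784 - 1*(-13071)) = -2 + (-15784 + 13071) = -2 - 2713 = -2715)
(329709 + 255878) + ((-64436 + s) - 112722) = (329709 + 255878) + ((-64436 - 2715) - 112722) = 585587 + (-67151 - 112722) = 585587 - 179873 = 405714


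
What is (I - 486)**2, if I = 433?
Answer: 2809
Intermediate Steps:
(I - 486)**2 = (433 - 486)**2 = (-53)**2 = 2809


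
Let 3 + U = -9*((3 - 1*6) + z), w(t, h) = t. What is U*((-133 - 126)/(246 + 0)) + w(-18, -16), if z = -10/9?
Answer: -6617/123 ≈ -53.797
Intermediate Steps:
z = -10/9 (z = -10*1/9 = -10/9 ≈ -1.1111)
U = 34 (U = -3 - 9*((3 - 1*6) - 10/9) = -3 - 9*((3 - 6) - 10/9) = -3 - 9*(-3 - 10/9) = -3 - 9*(-37/9) = -3 + 37 = 34)
U*((-133 - 126)/(246 + 0)) + w(-18, -16) = 34*((-133 - 126)/(246 + 0)) - 18 = 34*(-259/246) - 18 = -4403/123 - 18 = -6617/123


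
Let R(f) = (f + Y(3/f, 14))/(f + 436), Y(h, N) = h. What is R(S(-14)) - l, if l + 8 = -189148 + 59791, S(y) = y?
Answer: 764288221/5908 ≈ 1.2937e+5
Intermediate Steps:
R(f) = (f + 3/f)/(436 + f) (R(f) = (f + 3/f)/(f + 436) = (f + 3/f)/(436 + f))
l = -129365 (l = -8 + (-189148 + 59791) = -8 - 129357 = -129365)
R(S(-14)) - l = (3 + (-14)²)/((-14)*(436 - 14)) - 1*(-129365) = -1/14*(3 + 196)/422 + 129365 = -1/14*1/422*199 + 129365 = -199/5908 + 129365 = 764288221/5908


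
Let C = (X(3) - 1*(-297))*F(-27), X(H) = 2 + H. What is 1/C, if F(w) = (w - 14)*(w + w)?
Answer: 1/668628 ≈ 1.4956e-6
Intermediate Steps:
F(w) = 2*w*(-14 + w) (F(w) = (-14 + w)*(2*w) = 2*w*(-14 + w))
C = 668628 (C = ((2 + 3) - 1*(-297))*(2*(-27)*(-14 - 27)) = (5 + 297)*(2*(-27)*(-41)) = 302*2214 = 668628)
1/C = 1/668628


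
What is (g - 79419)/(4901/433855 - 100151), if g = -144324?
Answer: 32357339755/14483669068 ≈ 2.2341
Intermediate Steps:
(g - 79419)/(4901/433855 - 100151) = (-144324 - 79419)/(4901/433855 - 100151) = -223743/(4901*(1/433855) - 100151) = -223743/(4901/433855 - 100151) = -223743/(-43451007204/433855) = -223743*(-433855/43451007204) = 32357339755/14483669068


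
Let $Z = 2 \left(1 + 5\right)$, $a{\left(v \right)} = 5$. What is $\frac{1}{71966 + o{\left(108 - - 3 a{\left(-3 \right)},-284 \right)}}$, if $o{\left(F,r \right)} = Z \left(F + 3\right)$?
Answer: $\frac{1}{73478} \approx 1.361 \cdot 10^{-5}$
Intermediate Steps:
$Z = 12$ ($Z = 2 \cdot 6 = 12$)
$o{\left(F,r \right)} = 36 + 12 F$ ($o{\left(F,r \right)} = 12 \left(F + 3\right) = 12 \left(3 + F\right) = 36 + 12 F$)
$\frac{1}{71966 + o{\left(108 - - 3 a{\left(-3 \right)},-284 \right)}} = \frac{1}{71966 + \left(36 + 12 \left(108 - \left(-3\right) 5\right)\right)} = \frac{1}{71966 + \left(36 + 12 \left(108 - -15\right)\right)} = \frac{1}{71966 + \left(36 + 12 \left(108 + 15\right)\right)} = \frac{1}{71966 + \left(36 + 12 \cdot 123\right)} = \frac{1}{71966 + \left(36 + 1476\right)} = \frac{1}{71966 + 1512} = \frac{1}{73478}$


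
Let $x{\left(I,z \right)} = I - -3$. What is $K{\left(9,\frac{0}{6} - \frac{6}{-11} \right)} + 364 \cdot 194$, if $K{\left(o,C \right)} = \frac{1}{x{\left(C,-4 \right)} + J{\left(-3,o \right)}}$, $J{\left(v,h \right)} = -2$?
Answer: $\frac{1200483}{17} \approx 70617.0$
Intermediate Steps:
$x{\left(I,z \right)} = 3 + I$ ($x{\left(I,z \right)} = I + 3 = 3 + I$)
$K{\left(o,C \right)} = \frac{1}{1 + C}$ ($K{\left(o,C \right)} = \frac{1}{\left(3 + C\right) - 2} = \frac{1}{1 + C}$)
$K{\left(9,\frac{0}{6} - \frac{6}{-11} \right)} + 364 \cdot 194 = \frac{1}{1 + \left(\frac{0}{6} - \frac{6}{-11}\right)} + 364 \cdot 194 = \frac{1}{1 + \left(0 \cdot \frac{1}{6} - - \frac{6}{11}\right)} + 70616 = \frac{1}{1 + \left(0 + \frac{6}{11}\right)} + 70616 = \frac{1}{1 + \frac{6}{11}} + 70616 = \frac{1}{\frac{17}{11}} + 70616 = \frac{11}{17} + 70616 = \frac{1200483}{17}$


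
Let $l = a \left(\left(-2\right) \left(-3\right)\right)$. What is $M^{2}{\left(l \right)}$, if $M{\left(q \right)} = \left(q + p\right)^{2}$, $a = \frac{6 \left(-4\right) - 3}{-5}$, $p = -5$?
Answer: $\frac{352275361}{625} \approx 5.6364 \cdot 10^{5}$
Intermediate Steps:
$a = \frac{27}{5}$ ($a = \left(-24 - 3\right) \left(- \frac{1}{5}\right) = \left(-27\right) \left(- \frac{1}{5}\right) = \frac{27}{5} \approx 5.4$)
$l = \frac{162}{5}$ ($l = \frac{27 \left(\left(-2\right) \left(-3\right)\right)}{5} = \frac{27}{5} \cdot 6 = \frac{162}{5} \approx 32.4$)
$M{\left(q \right)} = \left(-5 + q\right)^{2}$ ($M{\left(q \right)} = \left(q - 5\right)^{2} = \left(-5 + q\right)^{2}$)
$M^{2}{\left(l \right)} = \left(\left(-5 + \frac{162}{5}\right)^{2}\right)^{2} = \left(\left(\frac{137}{5}\right)^{2}\right)^{2} = \left(\frac{18769}{25}\right)^{2} = \frac{352275361}{625}$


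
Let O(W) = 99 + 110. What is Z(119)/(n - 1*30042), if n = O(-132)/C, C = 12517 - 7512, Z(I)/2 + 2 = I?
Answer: -106470/13669091 ≈ -0.0077891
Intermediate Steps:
O(W) = 209
Z(I) = -4 + 2*I
C = 5005
n = 19/455 (n = 209/5005 = 209*(1/5005) = 19/455 ≈ 0.041758)
Z(119)/(n - 1*30042) = (-4 + 2*119)/(19/455 - 1*30042) = (-4 + 238)/(19/455 - 30042) = 234/(-13669091/455) = 234*(-455/13669091) = -106470/13669091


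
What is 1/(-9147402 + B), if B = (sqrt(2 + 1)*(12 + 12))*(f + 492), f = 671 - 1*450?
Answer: -508189/4648560271554 - 1426*sqrt(3)/6972840407331 ≈ -1.0968e-7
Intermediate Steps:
f = 221 (f = 671 - 450 = 221)
B = 17112*sqrt(3) (B = (sqrt(2 + 1)*(12 + 12))*(221 + 492) = (sqrt(3)*24)*713 = (24*sqrt(3))*713 = 17112*sqrt(3) ≈ 29639.)
1/(-9147402 + B) = 1/(-9147402 + 17112*sqrt(3))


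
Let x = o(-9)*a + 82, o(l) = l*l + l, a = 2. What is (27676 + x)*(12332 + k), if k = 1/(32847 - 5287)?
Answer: 4741525267871/13780 ≈ 3.4409e+8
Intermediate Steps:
o(l) = l + l² (o(l) = l² + l = l + l²)
k = 1/27560 ≈ 3.6284e-5
x = 226 (x = -9*(1 - 9)*2 + 82 = -9*(-8)*2 + 82 = 72*2 + 82 = 144 + 82 = 226)
(27676 + x)*(12332 + k) = (27676 + 226)*(12332 + 1/27560) = 27902*(339869921/27560) = 4741525267871/13780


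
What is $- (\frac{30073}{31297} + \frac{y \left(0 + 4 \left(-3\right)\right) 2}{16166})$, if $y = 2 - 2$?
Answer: $- \frac{1769}{1841} \approx -0.96089$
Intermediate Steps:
$y = 0$ ($y = 2 - 2 = 0$)
$- (\frac{30073}{31297} + \frac{y \left(0 + 4 \left(-3\right)\right) 2}{16166}) = - (\frac{30073}{31297} + \frac{0 \left(0 + 4 \left(-3\right)\right) 2}{16166}) = - (30073 \cdot \frac{1}{31297} + 0 \left(0 - 12\right) 2 \cdot \frac{1}{16166}) = - (\frac{1769}{1841} + 0 \left(-12\right) 2 \cdot \frac{1}{16166}) = - (\frac{1769}{1841} + 0 \cdot 2 \cdot \frac{1}{16166}) = - (\frac{1769}{1841} + 0 \cdot \frac{1}{16166}) = - (\frac{1769}{1841} + 0) = \left(-1\right) \frac{1769}{1841} = - \frac{1769}{1841}$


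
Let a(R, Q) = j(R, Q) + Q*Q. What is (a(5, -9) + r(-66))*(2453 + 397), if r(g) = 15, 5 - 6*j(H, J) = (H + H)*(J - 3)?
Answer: 332975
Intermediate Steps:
j(H, J) = ⅚ - H*(-3 + J)/3 (j(H, J) = ⅚ - (H + H)*(J - 3)/6 = ⅚ - 2*H*(-3 + J)/6 = ⅚ - H*(-3 + J)/3)
a(R, Q) = ⅚ + R + Q² - Q*R/3 (a(R, Q) = (⅚ + R - R*Q/3) + Q*Q = (⅚ + R - Q*R/3) + Q² = ⅚ + R + Q² - Q*R/3)
(a(5, -9) + r(-66))*(2453 + 397) = ((⅚ + 5 + (-9)² - ⅓*(-9)*5) + 15)*(2453 + 397) = ((⅚ + 5 + 81 + 15) + 15)*2850 = (611/6 + 15)*2850 = (701/6)*2850 = 332975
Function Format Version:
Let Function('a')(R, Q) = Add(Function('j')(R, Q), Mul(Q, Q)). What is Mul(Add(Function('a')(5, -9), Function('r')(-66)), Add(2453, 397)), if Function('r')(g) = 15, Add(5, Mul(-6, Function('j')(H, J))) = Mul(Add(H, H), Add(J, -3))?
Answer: 332975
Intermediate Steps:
Function('j')(H, J) = Add(Rational(5, 6), Mul(Rational(-1, 3), H, Add(-3, J))) (Function('j')(H, J) = Add(Rational(5, 6), Mul(Rational(-1, 6), Mul(Add(H, H), Add(J, -3)))) = Add(Rational(5, 6), Mul(Rational(-1, 6), Mul(Mul(2, H), Add(-3, J)))) = Add(Rational(5, 6), Mul(Rational(-1, 6), Mul(2, H, Add(-3, J)))) = Add(Rational(5, 6), Mul(Rational(-1, 3), H, Add(-3, J))))
Function('a')(R, Q) = Add(Rational(5, 6), R, Pow(Q, 2), Mul(Rational(-1, 3), Q, R)) (Function('a')(R, Q) = Add(Add(Rational(5, 6), R, Mul(Rational(-1, 3), R, Q)), Mul(Q, Q)) = Add(Add(Rational(5, 6), R, Mul(Rational(-1, 3), Q, R)), Pow(Q, 2)) = Add(Rational(5, 6), R, Pow(Q, 2), Mul(Rational(-1, 3), Q, R)))
Mul(Add(Function('a')(5, -9), Function('r')(-66)), Add(2453, 397)) = Mul(Add(Add(Rational(5, 6), 5, Pow(-9, 2), Mul(Rational(-1, 3), -9, 5)), 15), Add(2453, 397)) = Mul(Add(Add(Rational(5, 6), 5, 81, 15), 15), 2850) = Mul(Add(Rational(611, 6), 15), 2850) = Mul(Rational(701, 6), 2850) = 332975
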